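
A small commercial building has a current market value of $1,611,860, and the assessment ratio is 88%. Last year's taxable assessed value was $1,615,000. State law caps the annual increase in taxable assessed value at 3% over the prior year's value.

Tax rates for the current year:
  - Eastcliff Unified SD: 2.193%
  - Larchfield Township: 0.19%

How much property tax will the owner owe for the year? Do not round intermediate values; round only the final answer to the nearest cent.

Uncapped assessed value = $1,611,860 × 0.88 = $1,418,436.8
Cap limit = $1,615,000 × 1.03 = $1,663,450
Taxable assessed value = min($1,418,436.8, $1,663,450) = $1,418,436.8 (cap does not bind)
Eastcliff Unified SD: $1,418,436.8 × 0.02193 = $31,106.319024
Larchfield Township: $1,418,436.8 × 0.0019 = $2,695.02992
Total = $33,801.348944

$33,801.35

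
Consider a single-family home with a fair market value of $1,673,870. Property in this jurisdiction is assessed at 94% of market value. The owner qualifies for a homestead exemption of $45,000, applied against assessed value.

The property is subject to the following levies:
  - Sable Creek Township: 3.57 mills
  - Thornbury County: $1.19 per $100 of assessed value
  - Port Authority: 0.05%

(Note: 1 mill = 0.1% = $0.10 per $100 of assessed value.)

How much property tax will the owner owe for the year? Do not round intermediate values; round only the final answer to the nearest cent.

Assessed value = $1,673,870 × 0.94 = $1,573,437.8
Taxable value = $1,573,437.8 − $45,000 = $1,528,437.8
Sable Creek Township: $1,528,437.8 × 0.00357 = $5,456.522946
Thornbury County: $1,528,437.8 × 0.0119 = $18,188.40982
Port Authority: $1,528,437.8 × 0.0005 = $764.2189
Total = $24,409.151666

$24,409.15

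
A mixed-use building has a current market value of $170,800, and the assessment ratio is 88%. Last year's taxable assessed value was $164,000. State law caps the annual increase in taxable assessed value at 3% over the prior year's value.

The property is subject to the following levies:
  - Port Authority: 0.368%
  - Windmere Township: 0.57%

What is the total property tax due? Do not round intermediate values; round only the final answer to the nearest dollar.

$1,410

Uncapped assessed value = $170,800 × 0.88 = $150,304
Cap limit = $164,000 × 1.03 = $168,920
Taxable assessed value = min($150,304, $168,920) = $150,304 (cap does not bind)
Port Authority: $150,304 × 0.00368 = $553.11872
Windmere Township: $150,304 × 0.0057 = $856.7328
Total = $1,409.85152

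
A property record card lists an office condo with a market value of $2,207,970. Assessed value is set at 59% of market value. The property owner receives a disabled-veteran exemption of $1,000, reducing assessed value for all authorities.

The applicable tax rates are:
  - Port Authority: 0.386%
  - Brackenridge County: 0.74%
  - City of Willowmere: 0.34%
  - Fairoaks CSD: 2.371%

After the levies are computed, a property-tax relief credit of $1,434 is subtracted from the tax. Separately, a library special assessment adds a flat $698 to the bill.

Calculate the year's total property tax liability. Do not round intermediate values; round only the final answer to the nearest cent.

Assessed value = $2,207,970 × 0.59 = $1,302,702.3
Taxable value = $1,302,702.3 − $1,000 = $1,301,702.3
Port Authority: $1,301,702.3 × 0.00386 = $5,024.570878
Brackenridge County: $1,301,702.3 × 0.0074 = $9,632.59702
City of Willowmere: $1,301,702.3 × 0.0034 = $4,425.78782
Fairoaks CSD: $1,301,702.3 × 0.02371 = $30,863.361533
Levies subtotal = $49,946.317251
After credit = $49,946.317251 − $1,434 = $48,512.317251
Total = $48,512.317251 + $698 = $49,210.317251

$49,210.32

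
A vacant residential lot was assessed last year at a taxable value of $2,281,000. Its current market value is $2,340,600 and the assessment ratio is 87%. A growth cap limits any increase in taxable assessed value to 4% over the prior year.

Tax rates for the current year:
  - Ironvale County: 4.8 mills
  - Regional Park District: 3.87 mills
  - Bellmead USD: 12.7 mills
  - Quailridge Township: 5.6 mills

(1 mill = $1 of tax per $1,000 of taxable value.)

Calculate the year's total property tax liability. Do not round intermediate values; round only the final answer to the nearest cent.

Uncapped assessed value = $2,340,600 × 0.87 = $2,036,322
Cap limit = $2,281,000 × 1.04 = $2,372,240
Taxable assessed value = min($2,036,322, $2,372,240) = $2,036,322 (cap does not bind)
Ironvale County: $2,036,322 × 0.0048 = $9,774.3456
Regional Park District: $2,036,322 × 0.00387 = $7,880.56614
Bellmead USD: $2,036,322 × 0.0127 = $25,861.2894
Quailridge Township: $2,036,322 × 0.0056 = $11,403.4032
Total = $54,919.60434

$54,919.60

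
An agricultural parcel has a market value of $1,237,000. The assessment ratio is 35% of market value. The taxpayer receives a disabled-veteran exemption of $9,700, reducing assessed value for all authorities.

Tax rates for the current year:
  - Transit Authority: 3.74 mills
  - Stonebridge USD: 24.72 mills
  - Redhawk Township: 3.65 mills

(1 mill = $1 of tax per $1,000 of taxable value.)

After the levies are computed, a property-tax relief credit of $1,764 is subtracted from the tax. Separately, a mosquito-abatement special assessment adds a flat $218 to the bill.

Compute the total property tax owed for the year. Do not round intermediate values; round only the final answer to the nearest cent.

Assessed value = $1,237,000 × 0.35 = $432,950
Taxable value = $432,950 − $9,700 = $423,250
Transit Authority: $423,250 × 0.00374 = $1,582.955
Stonebridge USD: $423,250 × 0.02472 = $10,462.74
Redhawk Township: $423,250 × 0.00365 = $1,544.8625
Levies subtotal = $13,590.5575
After credit = $13,590.5575 − $1,764 = $11,826.5575
Total = $11,826.5575 + $218 = $12,044.5575

$12,044.56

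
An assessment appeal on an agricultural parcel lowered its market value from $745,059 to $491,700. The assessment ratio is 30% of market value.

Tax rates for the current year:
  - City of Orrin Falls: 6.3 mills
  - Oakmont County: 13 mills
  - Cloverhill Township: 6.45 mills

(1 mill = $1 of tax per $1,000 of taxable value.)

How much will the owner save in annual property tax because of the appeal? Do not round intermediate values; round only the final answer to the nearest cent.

$1,957.20

Old assessed value = $745,059 × 0.3 = $223,517.7
New assessed value = $491,700 × 0.3 = $147,510
Combined rate = 0.0063 + 0.013 + 0.00645 = 0.02575
Old tax = $223,517.7 × 0.02575 = $5,755.580775
New tax = $147,510 × 0.02575 = $3,798.3825
Reduction = $5,755.580775 − $3,798.3825 = $1,957.198275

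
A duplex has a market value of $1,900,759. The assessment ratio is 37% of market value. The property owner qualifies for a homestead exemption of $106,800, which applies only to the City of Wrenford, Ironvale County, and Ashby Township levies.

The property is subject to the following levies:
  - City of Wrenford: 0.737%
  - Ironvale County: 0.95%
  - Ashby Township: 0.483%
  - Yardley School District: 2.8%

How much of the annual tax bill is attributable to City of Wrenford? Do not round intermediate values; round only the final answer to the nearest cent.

Assessed value = $1,900,759 × 0.37 = $703,280.83
City of Wrenford taxable value = $703,280.83 − $106,800 = $596,480.83
City of Wrenford levy = $596,480.83 × 0.00737 = $4,396.0637171

$4,396.06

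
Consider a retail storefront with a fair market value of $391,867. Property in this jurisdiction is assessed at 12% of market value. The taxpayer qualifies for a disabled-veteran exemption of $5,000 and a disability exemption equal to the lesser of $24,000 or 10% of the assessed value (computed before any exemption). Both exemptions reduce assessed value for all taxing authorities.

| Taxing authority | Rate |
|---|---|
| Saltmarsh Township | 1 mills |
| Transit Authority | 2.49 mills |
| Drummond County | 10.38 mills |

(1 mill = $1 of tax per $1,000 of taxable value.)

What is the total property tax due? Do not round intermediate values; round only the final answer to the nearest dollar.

Assessed value = $391,867 × 0.12 = $47,024.04
Disability exemption = min($24,000, 10% × $47,024.04) = min($24,000, $4,702.404) = $4,702.404 (percentage binds)
Taxable value = $47,024.04 − $5,000 − $4,702.404 = $37,321.636
Saltmarsh Township: $37,321.636 × 0.001 = $37.321636
Transit Authority: $37,321.636 × 0.00249 = $92.93087364
Drummond County: $37,321.636 × 0.01038 = $387.39858168
Total = $517.65109132

$518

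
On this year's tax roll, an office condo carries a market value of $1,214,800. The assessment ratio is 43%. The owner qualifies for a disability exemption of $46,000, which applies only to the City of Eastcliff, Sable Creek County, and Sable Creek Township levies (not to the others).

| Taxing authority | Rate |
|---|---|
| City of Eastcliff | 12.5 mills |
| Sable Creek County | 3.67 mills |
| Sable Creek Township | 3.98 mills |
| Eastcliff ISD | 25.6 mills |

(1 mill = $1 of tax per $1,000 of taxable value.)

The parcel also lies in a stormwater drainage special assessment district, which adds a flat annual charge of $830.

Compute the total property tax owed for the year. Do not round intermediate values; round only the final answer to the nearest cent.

$23,801.25

Assessed value = $1,214,800 × 0.43 = $522,364
City of Eastcliff: ($522,364 − $46,000) × 0.0125 = $476,364 × 0.0125 = $5,954.55
Sable Creek County: ($522,364 − $46,000) × 0.00367 = $476,364 × 0.00367 = $1,748.25588
Sable Creek Township: ($522,364 − $46,000) × 0.00398 = $476,364 × 0.00398 = $1,895.92872
Eastcliff ISD: $522,364 × 0.0256 = $13,372.5184
Levies subtotal = $22,971.253
Total = $22,971.253 + $830 = $23,801.253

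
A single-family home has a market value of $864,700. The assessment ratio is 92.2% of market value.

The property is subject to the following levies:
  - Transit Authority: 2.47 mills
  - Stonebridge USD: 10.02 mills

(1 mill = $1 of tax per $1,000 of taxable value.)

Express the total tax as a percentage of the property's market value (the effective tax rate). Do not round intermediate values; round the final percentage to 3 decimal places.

Assessed value = $864,700 × 0.922 = $797,253.4
Transit Authority: $797,253.4 × 0.00247 = $1,969.215898
Stonebridge USD: $797,253.4 × 0.01002 = $7,988.479068
Total tax = $9,957.694966
Effective rate = $9,957.694966 ÷ $864,700 = 1.152% of market value

1.152%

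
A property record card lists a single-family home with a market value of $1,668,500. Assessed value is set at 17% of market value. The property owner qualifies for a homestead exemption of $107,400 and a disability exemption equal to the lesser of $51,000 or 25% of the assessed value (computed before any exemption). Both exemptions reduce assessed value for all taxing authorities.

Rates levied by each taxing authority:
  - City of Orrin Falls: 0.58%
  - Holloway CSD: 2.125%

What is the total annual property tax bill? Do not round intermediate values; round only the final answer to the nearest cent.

$3,387.88

Assessed value = $1,668,500 × 0.17 = $283,645
Disability exemption = min($51,000, 25% × $283,645) = min($51,000, $70,911.25) = $51,000 (dollar cap binds)
Taxable value = $283,645 − $107,400 − $51,000 = $125,245
City of Orrin Falls: $125,245 × 0.0058 = $726.421
Holloway CSD: $125,245 × 0.02125 = $2,661.45625
Total = $3,387.87725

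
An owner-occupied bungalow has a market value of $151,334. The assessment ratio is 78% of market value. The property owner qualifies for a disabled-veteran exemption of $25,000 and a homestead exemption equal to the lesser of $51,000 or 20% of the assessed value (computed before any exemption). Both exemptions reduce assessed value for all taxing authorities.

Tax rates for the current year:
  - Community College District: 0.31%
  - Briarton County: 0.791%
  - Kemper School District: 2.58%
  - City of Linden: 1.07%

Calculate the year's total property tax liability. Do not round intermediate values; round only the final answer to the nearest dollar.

Assessed value = $151,334 × 0.78 = $118,040.52
Homestead exemption = min($51,000, 20% × $118,040.52) = min($51,000, $23,608.104) = $23,608.104 (percentage binds)
Taxable value = $118,040.52 − $25,000 − $23,608.104 = $69,432.416
Community College District: $69,432.416 × 0.0031 = $215.2404896
Briarton County: $69,432.416 × 0.00791 = $549.21041056
Kemper School District: $69,432.416 × 0.0258 = $1,791.3563328
City of Linden: $69,432.416 × 0.0107 = $742.9268512
Total = $3,298.73408416

$3,299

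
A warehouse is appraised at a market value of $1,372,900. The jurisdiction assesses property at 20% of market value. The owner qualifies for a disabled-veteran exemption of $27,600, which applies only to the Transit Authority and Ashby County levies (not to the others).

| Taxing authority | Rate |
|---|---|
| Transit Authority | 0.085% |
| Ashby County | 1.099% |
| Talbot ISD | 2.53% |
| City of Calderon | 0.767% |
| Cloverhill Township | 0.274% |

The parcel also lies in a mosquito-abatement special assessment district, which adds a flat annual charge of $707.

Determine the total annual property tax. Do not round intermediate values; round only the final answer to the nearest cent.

$13,436.50

Assessed value = $1,372,900 × 0.2 = $274,580
Transit Authority: ($274,580 − $27,600) × 0.00085 = $246,980 × 0.00085 = $209.933
Ashby County: ($274,580 − $27,600) × 0.01099 = $246,980 × 0.01099 = $2,714.3102
Talbot ISD: $274,580 × 0.0253 = $6,946.874
City of Calderon: $274,580 × 0.00767 = $2,106.0286
Cloverhill Township: $274,580 × 0.00274 = $752.3492
Levies subtotal = $12,729.495
Total = $12,729.495 + $707 = $13,436.495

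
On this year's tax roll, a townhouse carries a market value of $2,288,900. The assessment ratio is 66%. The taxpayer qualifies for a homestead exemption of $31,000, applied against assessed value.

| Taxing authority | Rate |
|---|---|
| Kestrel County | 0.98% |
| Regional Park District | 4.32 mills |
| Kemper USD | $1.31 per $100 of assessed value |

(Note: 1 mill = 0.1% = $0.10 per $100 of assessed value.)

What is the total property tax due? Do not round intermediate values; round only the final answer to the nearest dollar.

Assessed value = $2,288,900 × 0.66 = $1,510,674
Taxable value = $1,510,674 − $31,000 = $1,479,674
Kestrel County: $1,479,674 × 0.0098 = $14,500.8052
Regional Park District: $1,479,674 × 0.00432 = $6,392.19168
Kemper USD: $1,479,674 × 0.0131 = $19,383.7294
Total = $40,276.72628

$40,277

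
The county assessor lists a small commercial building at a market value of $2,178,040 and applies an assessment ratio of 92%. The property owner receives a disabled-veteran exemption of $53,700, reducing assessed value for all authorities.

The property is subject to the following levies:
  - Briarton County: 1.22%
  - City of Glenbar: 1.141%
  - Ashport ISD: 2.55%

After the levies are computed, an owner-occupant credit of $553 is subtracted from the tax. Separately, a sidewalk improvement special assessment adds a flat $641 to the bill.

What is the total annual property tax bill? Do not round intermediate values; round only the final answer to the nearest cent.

$95,857.25

Assessed value = $2,178,040 × 0.92 = $2,003,796.8
Taxable value = $2,003,796.8 − $53,700 = $1,950,096.8
Briarton County: $1,950,096.8 × 0.0122 = $23,791.18096
City of Glenbar: $1,950,096.8 × 0.01141 = $22,250.604488
Ashport ISD: $1,950,096.8 × 0.0255 = $49,727.4684
Levies subtotal = $95,769.253848
After credit = $95,769.253848 − $553 = $95,216.253848
Total = $95,216.253848 + $641 = $95,857.253848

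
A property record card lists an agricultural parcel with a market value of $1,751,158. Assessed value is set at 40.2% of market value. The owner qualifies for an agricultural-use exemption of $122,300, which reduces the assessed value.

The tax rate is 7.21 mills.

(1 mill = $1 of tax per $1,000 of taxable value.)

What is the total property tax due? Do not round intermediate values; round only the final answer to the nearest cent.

$4,193.81

Assessed value = $1,751,158 × 0.402 = $703,965.516
Taxable value = $703,965.516 − $122,300 = $581,665.516
Tax = $581,665.516 × 0.00721 = $4,193.80837036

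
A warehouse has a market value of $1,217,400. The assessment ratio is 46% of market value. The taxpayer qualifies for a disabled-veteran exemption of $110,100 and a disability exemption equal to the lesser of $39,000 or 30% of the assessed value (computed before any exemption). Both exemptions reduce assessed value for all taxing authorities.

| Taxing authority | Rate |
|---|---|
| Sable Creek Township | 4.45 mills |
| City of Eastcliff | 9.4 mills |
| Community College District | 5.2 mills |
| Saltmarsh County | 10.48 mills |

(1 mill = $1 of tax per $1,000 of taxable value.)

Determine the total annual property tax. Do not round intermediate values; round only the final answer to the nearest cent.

$12,134.00

Assessed value = $1,217,400 × 0.46 = $560,004
Disability exemption = min($39,000, 30% × $560,004) = min($39,000, $168,001.2) = $39,000 (dollar cap binds)
Taxable value = $560,004 − $110,100 − $39,000 = $410,904
Sable Creek Township: $410,904 × 0.00445 = $1,828.5228
City of Eastcliff: $410,904 × 0.0094 = $3,862.4976
Community College District: $410,904 × 0.0052 = $2,136.7008
Saltmarsh County: $410,904 × 0.01048 = $4,306.27392
Total = $12,133.99512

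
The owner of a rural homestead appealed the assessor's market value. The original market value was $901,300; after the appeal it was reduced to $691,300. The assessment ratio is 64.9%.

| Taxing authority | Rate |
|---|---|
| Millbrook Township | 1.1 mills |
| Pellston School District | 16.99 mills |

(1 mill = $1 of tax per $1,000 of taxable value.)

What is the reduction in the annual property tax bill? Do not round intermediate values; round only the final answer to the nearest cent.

Old assessed value = $901,300 × 0.649 = $584,943.7
New assessed value = $691,300 × 0.649 = $448,653.7
Combined rate = 0.0011 + 0.01699 = 0.01809
Old tax = $584,943.7 × 0.01809 = $10,581.631533
New tax = $448,653.7 × 0.01809 = $8,116.145433
Reduction = $10,581.631533 − $8,116.145433 = $2,465.4861

$2,465.49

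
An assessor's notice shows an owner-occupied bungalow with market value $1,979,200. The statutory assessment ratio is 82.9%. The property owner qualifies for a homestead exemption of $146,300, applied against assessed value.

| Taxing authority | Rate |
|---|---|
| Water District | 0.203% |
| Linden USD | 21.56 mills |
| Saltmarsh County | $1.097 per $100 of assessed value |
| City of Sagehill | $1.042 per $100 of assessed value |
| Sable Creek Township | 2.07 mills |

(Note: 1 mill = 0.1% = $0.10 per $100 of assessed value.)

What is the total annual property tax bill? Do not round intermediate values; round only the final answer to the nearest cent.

$70,314.19

Assessed value = $1,979,200 × 0.829 = $1,640,756.8
Taxable value = $1,640,756.8 − $146,300 = $1,494,456.8
Water District: $1,494,456.8 × 0.00203 = $3,033.747304
Linden USD: $1,494,456.8 × 0.02156 = $32,220.488608
Saltmarsh County: $1,494,456.8 × 0.01097 = $16,394.191096
City of Sagehill: $1,494,456.8 × 0.01042 = $15,572.239856
Sable Creek Township: $1,494,456.8 × 0.00207 = $3,093.525576
Total = $70,314.19244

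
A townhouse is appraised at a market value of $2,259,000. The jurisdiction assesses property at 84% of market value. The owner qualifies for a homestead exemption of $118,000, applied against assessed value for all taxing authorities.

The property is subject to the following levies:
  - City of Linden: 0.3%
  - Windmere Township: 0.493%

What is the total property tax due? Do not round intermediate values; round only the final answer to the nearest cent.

Assessed value = $2,259,000 × 0.84 = $1,897,560
Taxable value = $1,897,560 − $118,000 = $1,779,560
City of Linden: $1,779,560 × 0.003 = $5,338.68
Windmere Township: $1,779,560 × 0.00493 = $8,773.2308
Total = $5,338.68 + $8,773.2308 = $14,111.9108

$14,111.91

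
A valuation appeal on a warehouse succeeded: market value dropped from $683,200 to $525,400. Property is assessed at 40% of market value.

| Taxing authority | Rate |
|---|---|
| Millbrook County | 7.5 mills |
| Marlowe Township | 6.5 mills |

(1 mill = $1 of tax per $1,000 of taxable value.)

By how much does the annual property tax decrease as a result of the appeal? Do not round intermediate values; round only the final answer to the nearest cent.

$883.68

Old assessed value = $683,200 × 0.4 = $273,280
New assessed value = $525,400 × 0.4 = $210,160
Combined rate = 0.0075 + 0.0065 = 0.014
Old tax = $273,280 × 0.014 = $3,825.92
New tax = $210,160 × 0.014 = $2,942.24
Reduction = $3,825.92 − $2,942.24 = $883.68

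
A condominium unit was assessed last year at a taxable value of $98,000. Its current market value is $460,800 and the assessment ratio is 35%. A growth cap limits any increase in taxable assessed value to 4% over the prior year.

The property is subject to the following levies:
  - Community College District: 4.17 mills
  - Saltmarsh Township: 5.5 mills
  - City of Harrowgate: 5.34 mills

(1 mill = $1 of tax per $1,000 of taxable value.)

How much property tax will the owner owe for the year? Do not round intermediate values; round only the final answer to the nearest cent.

Uncapped assessed value = $460,800 × 0.35 = $161,280
Cap limit = $98,000 × 1.04 = $101,920
Taxable assessed value = min($161,280, $101,920) = $101,920 (cap binds)
Community College District: $101,920 × 0.00417 = $425.0064
Saltmarsh Township: $101,920 × 0.0055 = $560.56
City of Harrowgate: $101,920 × 0.00534 = $544.2528
Total = $1,529.8192

$1,529.82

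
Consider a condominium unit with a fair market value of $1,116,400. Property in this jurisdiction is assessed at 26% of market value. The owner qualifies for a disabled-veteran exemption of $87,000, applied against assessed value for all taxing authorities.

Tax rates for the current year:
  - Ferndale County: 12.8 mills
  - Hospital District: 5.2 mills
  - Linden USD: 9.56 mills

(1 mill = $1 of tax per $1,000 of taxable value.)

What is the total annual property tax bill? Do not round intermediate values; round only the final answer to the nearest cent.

Assessed value = $1,116,400 × 0.26 = $290,264
Taxable value = $290,264 − $87,000 = $203,264
Ferndale County: $203,264 × 0.0128 = $2,601.7792
Hospital District: $203,264 × 0.0052 = $1,056.9728
Linden USD: $203,264 × 0.00956 = $1,943.20384
Total = $2,601.7792 + $1,056.9728 + $1,943.20384 = $5,601.95584

$5,601.96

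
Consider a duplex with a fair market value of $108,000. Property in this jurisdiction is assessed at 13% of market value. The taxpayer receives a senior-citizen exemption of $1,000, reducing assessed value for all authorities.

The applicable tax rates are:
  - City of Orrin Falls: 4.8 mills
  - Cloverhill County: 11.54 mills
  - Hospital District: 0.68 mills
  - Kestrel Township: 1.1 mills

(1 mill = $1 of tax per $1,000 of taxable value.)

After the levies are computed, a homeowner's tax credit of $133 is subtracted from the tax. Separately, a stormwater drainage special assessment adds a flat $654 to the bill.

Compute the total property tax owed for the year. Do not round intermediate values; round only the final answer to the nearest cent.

$757.28

Assessed value = $108,000 × 0.13 = $14,040
Taxable value = $14,040 − $1,000 = $13,040
City of Orrin Falls: $13,040 × 0.0048 = $62.592
Cloverhill County: $13,040 × 0.01154 = $150.4816
Hospital District: $13,040 × 0.00068 = $8.8672
Kestrel Township: $13,040 × 0.0011 = $14.344
Levies subtotal = $236.2848
After credit = $236.2848 − $133 = $103.2848
Total = $103.2848 + $654 = $757.2848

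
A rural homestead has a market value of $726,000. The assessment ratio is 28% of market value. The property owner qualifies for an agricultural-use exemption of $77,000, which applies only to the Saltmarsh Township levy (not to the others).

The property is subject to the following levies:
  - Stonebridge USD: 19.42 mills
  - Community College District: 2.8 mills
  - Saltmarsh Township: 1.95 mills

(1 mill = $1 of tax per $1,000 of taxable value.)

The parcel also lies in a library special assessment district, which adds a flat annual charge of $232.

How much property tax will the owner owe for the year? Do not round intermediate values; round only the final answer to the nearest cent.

$4,995.13

Assessed value = $726,000 × 0.28 = $203,280
Stonebridge USD: $203,280 × 0.01942 = $3,947.6976
Community College District: $203,280 × 0.0028 = $569.184
Saltmarsh Township: ($203,280 − $77,000) × 0.00195 = $126,280 × 0.00195 = $246.246
Levies subtotal = $4,763.1276
Total = $4,763.1276 + $232 = $4,995.1276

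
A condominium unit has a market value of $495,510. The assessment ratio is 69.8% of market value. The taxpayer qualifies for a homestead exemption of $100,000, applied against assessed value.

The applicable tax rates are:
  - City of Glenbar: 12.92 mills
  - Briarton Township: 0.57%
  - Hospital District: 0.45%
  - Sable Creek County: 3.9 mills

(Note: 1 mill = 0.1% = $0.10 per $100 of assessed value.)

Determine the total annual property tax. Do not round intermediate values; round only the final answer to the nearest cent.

$6,643.30

Assessed value = $495,510 × 0.698 = $345,865.98
Taxable value = $345,865.98 − $100,000 = $245,865.98
City of Glenbar: $245,865.98 × 0.01292 = $3,176.5884616
Briarton Township: $245,865.98 × 0.0057 = $1,401.436086
Hospital District: $245,865.98 × 0.0045 = $1,106.39691
Sable Creek County: $245,865.98 × 0.0039 = $958.877322
Total = $6,643.2987796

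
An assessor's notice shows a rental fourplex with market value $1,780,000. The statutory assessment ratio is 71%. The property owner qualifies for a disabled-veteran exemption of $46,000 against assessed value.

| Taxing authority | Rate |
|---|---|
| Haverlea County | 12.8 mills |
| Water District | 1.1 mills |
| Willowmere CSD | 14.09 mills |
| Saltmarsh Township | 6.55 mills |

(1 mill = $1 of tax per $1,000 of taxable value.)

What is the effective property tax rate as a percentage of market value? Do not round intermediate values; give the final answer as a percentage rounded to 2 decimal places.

2.36%

Assessed value = $1,780,000 × 0.71 = $1,263,800
Taxable value = $1,263,800 − $46,000 = $1,217,800
Haverlea County: $1,217,800 × 0.0128 = $15,587.84
Water District: $1,217,800 × 0.0011 = $1,339.58
Willowmere CSD: $1,217,800 × 0.01409 = $17,158.802
Saltmarsh Township: $1,217,800 × 0.00655 = $7,976.59
Total tax = $42,062.812
Effective rate = $42,062.812 ÷ $1,780,000 = 2.36% of market value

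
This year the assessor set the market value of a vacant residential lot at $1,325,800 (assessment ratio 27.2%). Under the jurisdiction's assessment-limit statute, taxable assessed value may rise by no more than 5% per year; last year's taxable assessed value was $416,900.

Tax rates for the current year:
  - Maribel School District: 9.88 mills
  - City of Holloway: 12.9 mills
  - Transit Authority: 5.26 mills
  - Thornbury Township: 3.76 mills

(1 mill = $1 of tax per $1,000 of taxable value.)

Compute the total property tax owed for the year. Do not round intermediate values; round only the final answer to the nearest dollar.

$11,468

Uncapped assessed value = $1,325,800 × 0.272 = $360,617.6
Cap limit = $416,900 × 1.05 = $437,745
Taxable assessed value = min($360,617.6, $437,745) = $360,617.6 (cap does not bind)
Maribel School District: $360,617.6 × 0.00988 = $3,562.901888
City of Holloway: $360,617.6 × 0.0129 = $4,651.96704
Transit Authority: $360,617.6 × 0.00526 = $1,896.848576
Thornbury Township: $360,617.6 × 0.00376 = $1,355.922176
Total = $11,467.63968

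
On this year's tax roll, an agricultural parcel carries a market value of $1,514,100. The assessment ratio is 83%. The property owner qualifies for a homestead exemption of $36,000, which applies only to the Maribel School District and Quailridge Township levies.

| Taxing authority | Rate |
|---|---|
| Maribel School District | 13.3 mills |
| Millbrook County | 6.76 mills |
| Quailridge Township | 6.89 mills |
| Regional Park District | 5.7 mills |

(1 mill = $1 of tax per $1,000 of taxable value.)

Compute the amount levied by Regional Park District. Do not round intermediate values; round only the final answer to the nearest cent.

$7,163.21

Assessed value = $1,514,100 × 0.83 = $1,256,703
Regional Park District taxable value = $1,256,703 (exemption does not apply)
Regional Park District levy = $1,256,703 × 0.0057 = $7,163.2071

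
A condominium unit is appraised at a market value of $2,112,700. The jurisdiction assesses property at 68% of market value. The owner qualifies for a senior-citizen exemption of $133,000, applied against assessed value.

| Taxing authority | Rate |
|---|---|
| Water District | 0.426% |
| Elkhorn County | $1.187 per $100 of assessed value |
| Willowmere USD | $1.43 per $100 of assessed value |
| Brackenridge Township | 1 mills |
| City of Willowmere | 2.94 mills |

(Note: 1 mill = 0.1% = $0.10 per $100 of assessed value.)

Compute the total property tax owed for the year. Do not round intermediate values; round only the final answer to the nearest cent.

$44,805.97

Assessed value = $2,112,700 × 0.68 = $1,436,636
Taxable value = $1,436,636 − $133,000 = $1,303,636
Water District: $1,303,636 × 0.00426 = $5,553.48936
Elkhorn County: $1,303,636 × 0.01187 = $15,474.15932
Willowmere USD: $1,303,636 × 0.0143 = $18,641.9948
Brackenridge Township: $1,303,636 × 0.001 = $1,303.636
City of Willowmere: $1,303,636 × 0.00294 = $3,832.68984
Total = $44,805.96932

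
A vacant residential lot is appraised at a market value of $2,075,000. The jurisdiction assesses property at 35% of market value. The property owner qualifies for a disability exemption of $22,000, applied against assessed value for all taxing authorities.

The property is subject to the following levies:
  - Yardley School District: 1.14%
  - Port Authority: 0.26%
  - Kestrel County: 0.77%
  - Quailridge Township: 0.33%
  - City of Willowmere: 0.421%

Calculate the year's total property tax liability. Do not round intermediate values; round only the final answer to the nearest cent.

Assessed value = $2,075,000 × 0.35 = $726,250
Taxable value = $726,250 − $22,000 = $704,250
Yardley School District: $704,250 × 0.0114 = $8,028.45
Port Authority: $704,250 × 0.0026 = $1,831.05
Kestrel County: $704,250 × 0.0077 = $5,422.725
Quailridge Township: $704,250 × 0.0033 = $2,324.025
City of Willowmere: $704,250 × 0.00421 = $2,964.8925
Total = $8,028.45 + $1,831.05 + $5,422.725 + $2,324.025 + $2,964.8925 = $20,571.1425

$20,571.14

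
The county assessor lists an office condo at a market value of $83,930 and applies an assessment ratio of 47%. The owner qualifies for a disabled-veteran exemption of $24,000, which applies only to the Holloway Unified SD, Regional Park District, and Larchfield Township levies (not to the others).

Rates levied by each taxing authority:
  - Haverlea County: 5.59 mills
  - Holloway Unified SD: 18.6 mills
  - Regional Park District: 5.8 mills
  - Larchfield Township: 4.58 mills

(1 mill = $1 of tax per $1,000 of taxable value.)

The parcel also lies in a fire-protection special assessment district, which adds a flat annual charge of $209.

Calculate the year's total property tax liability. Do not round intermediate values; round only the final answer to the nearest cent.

Assessed value = $83,930 × 0.47 = $39,447.1
Haverlea County: $39,447.1 × 0.00559 = $220.509289
Holloway Unified SD: ($39,447.1 − $24,000) × 0.0186 = $15,447.1 × 0.0186 = $287.31606
Regional Park District: ($39,447.1 − $24,000) × 0.0058 = $15,447.1 × 0.0058 = $89.59318
Larchfield Township: ($39,447.1 − $24,000) × 0.00458 = $15,447.1 × 0.00458 = $70.747718
Levies subtotal = $668.166247
Total = $668.166247 + $209 = $877.166247

$877.17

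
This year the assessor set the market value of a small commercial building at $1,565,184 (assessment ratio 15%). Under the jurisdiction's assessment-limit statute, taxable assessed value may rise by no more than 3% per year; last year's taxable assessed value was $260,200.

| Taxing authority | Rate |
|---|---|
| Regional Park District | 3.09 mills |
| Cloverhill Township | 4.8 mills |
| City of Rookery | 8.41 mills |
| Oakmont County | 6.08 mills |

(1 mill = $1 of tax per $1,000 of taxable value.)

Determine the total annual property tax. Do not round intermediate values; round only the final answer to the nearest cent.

Uncapped assessed value = $1,565,184 × 0.15 = $234,777.6
Cap limit = $260,200 × 1.03 = $268,006
Taxable assessed value = min($234,777.6, $268,006) = $234,777.6 (cap does not bind)
Regional Park District: $234,777.6 × 0.00309 = $725.462784
Cloverhill Township: $234,777.6 × 0.0048 = $1,126.93248
City of Rookery: $234,777.6 × 0.00841 = $1,974.479616
Oakmont County: $234,777.6 × 0.00608 = $1,427.447808
Total = $5,254.322688

$5,254.32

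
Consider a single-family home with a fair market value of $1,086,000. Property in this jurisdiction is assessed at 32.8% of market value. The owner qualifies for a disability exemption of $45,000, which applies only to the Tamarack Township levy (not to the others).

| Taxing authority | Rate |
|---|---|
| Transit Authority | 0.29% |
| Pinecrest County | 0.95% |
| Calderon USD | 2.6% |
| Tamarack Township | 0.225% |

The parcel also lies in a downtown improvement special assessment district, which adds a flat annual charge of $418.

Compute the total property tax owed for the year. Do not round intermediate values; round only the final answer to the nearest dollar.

Assessed value = $1,086,000 × 0.328 = $356,208
Transit Authority: $356,208 × 0.0029 = $1,033.0032
Pinecrest County: $356,208 × 0.0095 = $3,383.976
Calderon USD: $356,208 × 0.026 = $9,261.408
Tamarack Township: ($356,208 − $45,000) × 0.00225 = $311,208 × 0.00225 = $700.218
Levies subtotal = $14,378.6052
Total = $14,378.6052 + $418 = $14,796.6052

$14,797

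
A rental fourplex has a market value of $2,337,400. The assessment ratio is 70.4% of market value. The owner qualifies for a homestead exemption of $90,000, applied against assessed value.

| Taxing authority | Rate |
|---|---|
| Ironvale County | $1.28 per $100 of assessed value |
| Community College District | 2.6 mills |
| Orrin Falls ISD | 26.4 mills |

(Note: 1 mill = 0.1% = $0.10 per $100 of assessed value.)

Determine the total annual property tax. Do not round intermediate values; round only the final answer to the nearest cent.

Assessed value = $2,337,400 × 0.704 = $1,645,529.6
Taxable value = $1,645,529.6 − $90,000 = $1,555,529.6
Ironvale County: $1,555,529.6 × 0.0128 = $19,910.77888
Community College District: $1,555,529.6 × 0.0026 = $4,044.37696
Orrin Falls ISD: $1,555,529.6 × 0.0264 = $41,065.98144
Total = $65,021.13728

$65,021.14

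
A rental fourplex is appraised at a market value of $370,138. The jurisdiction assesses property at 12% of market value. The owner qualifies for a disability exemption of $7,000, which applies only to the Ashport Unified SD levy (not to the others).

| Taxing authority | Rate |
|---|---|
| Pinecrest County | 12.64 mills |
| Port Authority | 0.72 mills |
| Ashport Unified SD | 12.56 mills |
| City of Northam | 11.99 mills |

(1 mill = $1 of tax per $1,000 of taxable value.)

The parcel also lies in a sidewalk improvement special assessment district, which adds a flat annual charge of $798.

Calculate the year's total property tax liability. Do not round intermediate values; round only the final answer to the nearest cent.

$2,393.91

Assessed value = $370,138 × 0.12 = $44,416.56
Pinecrest County: $44,416.56 × 0.01264 = $561.4253184
Port Authority: $44,416.56 × 0.00072 = $31.9799232
Ashport Unified SD: ($44,416.56 − $7,000) × 0.01256 = $37,416.56 × 0.01256 = $469.9519936
City of Northam: $44,416.56 × 0.01199 = $532.5545544
Levies subtotal = $1,595.9117896
Total = $1,595.9117896 + $798 = $2,393.9117896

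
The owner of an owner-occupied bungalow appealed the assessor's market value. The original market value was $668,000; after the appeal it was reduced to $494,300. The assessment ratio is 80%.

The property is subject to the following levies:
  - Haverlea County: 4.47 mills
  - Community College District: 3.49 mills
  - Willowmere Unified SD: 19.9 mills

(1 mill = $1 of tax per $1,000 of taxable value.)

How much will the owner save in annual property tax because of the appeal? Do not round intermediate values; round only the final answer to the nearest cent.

$3,871.43

Old assessed value = $668,000 × 0.8 = $534,400
New assessed value = $494,300 × 0.8 = $395,440
Combined rate = 0.00447 + 0.00349 + 0.0199 = 0.02786
Old tax = $534,400 × 0.02786 = $14,888.384
New tax = $395,440 × 0.02786 = $11,016.9584
Reduction = $14,888.384 − $11,016.9584 = $3,871.4256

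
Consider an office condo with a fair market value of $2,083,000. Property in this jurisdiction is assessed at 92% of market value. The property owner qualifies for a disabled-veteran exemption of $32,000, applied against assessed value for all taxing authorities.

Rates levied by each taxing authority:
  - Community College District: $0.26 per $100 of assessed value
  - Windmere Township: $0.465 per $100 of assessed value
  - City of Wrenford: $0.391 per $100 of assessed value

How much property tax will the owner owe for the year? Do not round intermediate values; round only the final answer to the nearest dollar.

Assessed value = $2,083,000 × 0.92 = $1,916,360
Taxable value = $1,916,360 − $32,000 = $1,884,360
Community College District: $1,884,360 × 0.0026 = $4,899.336
Windmere Township: $1,884,360 × 0.00465 = $8,762.274
City of Wrenford: $1,884,360 × 0.00391 = $7,367.8476
Total = $4,899.336 + $8,762.274 + $7,367.8476 = $21,029.4576

$21,029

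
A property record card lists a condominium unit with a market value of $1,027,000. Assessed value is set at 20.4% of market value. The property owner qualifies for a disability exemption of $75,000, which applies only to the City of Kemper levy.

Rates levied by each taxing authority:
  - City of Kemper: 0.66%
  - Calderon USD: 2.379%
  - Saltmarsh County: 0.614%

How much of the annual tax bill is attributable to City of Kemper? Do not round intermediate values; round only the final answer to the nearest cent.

$887.75

Assessed value = $1,027,000 × 0.204 = $209,508
City of Kemper taxable value = $209,508 − $75,000 = $134,508
City of Kemper levy = $134,508 × 0.0066 = $887.7528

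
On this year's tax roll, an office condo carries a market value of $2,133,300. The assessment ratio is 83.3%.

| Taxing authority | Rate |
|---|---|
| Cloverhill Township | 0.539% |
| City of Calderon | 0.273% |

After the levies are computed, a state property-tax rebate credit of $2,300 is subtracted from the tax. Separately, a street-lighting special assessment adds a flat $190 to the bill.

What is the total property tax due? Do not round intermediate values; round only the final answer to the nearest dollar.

Assessed value = $2,133,300 × 0.833 = $1,777,038.9
Cloverhill Township: $1,777,038.9 × 0.00539 = $9,578.239671
City of Calderon: $1,777,038.9 × 0.00273 = $4,851.316197
Levies subtotal = $14,429.555868
After credit = $14,429.555868 − $2,300 = $12,129.555868
Total = $12,129.555868 + $190 = $12,319.555868

$12,320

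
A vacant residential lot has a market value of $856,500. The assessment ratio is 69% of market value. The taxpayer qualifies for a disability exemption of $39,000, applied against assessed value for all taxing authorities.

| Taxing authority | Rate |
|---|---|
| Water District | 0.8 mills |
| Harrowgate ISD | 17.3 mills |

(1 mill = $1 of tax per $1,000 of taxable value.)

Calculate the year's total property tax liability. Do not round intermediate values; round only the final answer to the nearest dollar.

Assessed value = $856,500 × 0.69 = $590,985
Taxable value = $590,985 − $39,000 = $551,985
Water District: $551,985 × 0.0008 = $441.588
Harrowgate ISD: $551,985 × 0.0173 = $9,549.3405
Total = $441.588 + $9,549.3405 = $9,990.9285

$9,991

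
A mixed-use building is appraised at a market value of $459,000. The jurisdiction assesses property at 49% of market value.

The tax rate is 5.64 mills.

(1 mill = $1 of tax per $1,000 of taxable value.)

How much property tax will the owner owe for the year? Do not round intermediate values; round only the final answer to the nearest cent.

$1,268.49

Assessed value = $459,000 × 0.49 = $224,910
Tax = $224,910 × 0.00564 = $1,268.4924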